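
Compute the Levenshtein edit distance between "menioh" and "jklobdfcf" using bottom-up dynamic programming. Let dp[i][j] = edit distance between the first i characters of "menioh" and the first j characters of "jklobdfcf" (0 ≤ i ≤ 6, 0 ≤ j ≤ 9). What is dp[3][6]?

6

   ''  j  k  l  o  b  d  f  c  f
''  0  1  2  3  4  5  6  7  8  9
 m  1  1  2  3  4  5  6  7  8  9
 e  2  2  2  3  4  5  6  7  8  9
 n  3  3  3  3  4  5  6  7  8  9
 i  4  4  4  4  4  5  6  7  8  9
 o  5  5  5  5  4  5  6  7  8  9
 h  6  6  6  6  5  5  6  7  8  9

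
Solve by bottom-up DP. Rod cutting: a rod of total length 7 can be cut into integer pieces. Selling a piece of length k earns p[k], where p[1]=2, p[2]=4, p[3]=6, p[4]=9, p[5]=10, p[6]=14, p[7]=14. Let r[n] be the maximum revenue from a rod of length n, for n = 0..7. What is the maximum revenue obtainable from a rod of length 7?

   n    0    1    2    3    4    5    6    7
r[n]    0    2    4    6    9   11   14   16

16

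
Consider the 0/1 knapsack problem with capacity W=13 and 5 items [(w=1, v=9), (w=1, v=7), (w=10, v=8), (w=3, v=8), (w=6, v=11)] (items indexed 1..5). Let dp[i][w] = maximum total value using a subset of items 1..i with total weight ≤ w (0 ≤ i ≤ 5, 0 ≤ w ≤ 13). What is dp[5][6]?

i\w   0   1   2   3   4   5   6   7   8   9  10  11  12  13
  0   0   0   0   0   0   0   0   0   0   0   0   0   0   0
  1   0   9   9   9   9   9   9   9   9   9   9   9   9   9
  2   0   9  16  16  16  16  16  16  16  16  16  16  16  16
  3   0   9  16  16  16  16  16  16  16  16  16  17  24  24
  4   0   9  16  16  17  24  24  24  24  24  24  24  24  24
  5   0   9  16  16  17  24  24  24  27  27  28  35  35  35

24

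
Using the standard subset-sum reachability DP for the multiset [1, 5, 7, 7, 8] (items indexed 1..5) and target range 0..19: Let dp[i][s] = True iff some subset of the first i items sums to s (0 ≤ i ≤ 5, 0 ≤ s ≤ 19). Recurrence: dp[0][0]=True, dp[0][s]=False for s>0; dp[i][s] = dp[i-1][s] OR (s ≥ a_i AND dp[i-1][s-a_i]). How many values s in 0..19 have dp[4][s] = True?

11

i\s   0   1   2   3   4   5   6   7   8   9  10  11  12  13  14  15  16  17  18  19
  0   T   F   F   F   F   F   F   F   F   F   F   F   F   F   F   F   F   F   F   F
  1   T   T   F   F   F   F   F   F   F   F   F   F   F   F   F   F   F   F   F   F
  2   T   T   F   F   F   T   T   F   F   F   F   F   F   F   F   F   F   F   F   F
  3   T   T   F   F   F   T   T   T   T   F   F   F   T   T   F   F   F   F   F   F
  4   T   T   F   F   F   T   T   T   T   F   F   F   T   T   T   T   F   F   F   T
  5   T   T   F   F   F   T   T   T   T   T   F   F   T   T   T   T   T   F   F   T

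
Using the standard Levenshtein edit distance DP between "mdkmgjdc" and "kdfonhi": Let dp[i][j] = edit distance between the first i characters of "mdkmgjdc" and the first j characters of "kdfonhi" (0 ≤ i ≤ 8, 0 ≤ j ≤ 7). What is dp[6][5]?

5

   ''  k  d  f  o  n  h  i
''  0  1  2  3  4  5  6  7
 m  1  1  2  3  4  5  6  7
 d  2  2  1  2  3  4  5  6
 k  3  2  2  2  3  4  5  6
 m  4  3  3  3  3  4  5  6
 g  5  4  4  4  4  4  5  6
 j  6  5  5  5  5  5  5  6
 d  7  6  5  6  6  6  6  6
 c  8  7  6  6  7  7  7  7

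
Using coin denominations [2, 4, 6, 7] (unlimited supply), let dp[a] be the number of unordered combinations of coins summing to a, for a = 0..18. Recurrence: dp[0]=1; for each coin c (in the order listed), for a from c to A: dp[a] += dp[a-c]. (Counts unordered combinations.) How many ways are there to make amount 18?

after  coin     0     1     2     3     4     5     6     7     8     9    10    11    12    13    14    15    16    17    18
          2     1     0     1     0     1     0     1     0     1     0     1     0     1     0     1     0     1     0     1
          4     1     0     1     0     2     0     2     0     3     0     3     0     4     0     4     0     5     0     5
          6     1     0     1     0     2     0     3     0     4     0     5     0     7     0     8     0    10     0    12
          7     1     0     1     0     2     0     3     1     4     1     5     2     7     3     9     4    11     5    14

14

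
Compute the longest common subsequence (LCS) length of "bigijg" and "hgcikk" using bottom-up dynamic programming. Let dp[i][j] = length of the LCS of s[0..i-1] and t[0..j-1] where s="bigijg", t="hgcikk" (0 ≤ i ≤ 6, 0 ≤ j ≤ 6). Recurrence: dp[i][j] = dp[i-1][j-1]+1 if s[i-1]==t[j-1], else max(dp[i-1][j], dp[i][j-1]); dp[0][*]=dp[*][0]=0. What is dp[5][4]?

2

   ''  h  g  c  i  k  k
''  0  0  0  0  0  0  0
 b  0  0  0  0  0  0  0
 i  0  0  0  0  1  1  1
 g  0  0  1  1  1  1  1
 i  0  0  1  1  2  2  2
 j  0  0  1  1  2  2  2
 g  0  0  1  1  2  2  2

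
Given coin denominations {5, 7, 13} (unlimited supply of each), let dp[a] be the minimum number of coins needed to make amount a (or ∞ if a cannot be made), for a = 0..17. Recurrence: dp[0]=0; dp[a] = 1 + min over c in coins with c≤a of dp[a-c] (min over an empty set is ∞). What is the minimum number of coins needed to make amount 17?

3

 a  0  1  2  3  4  5  6  7  8  9 10 11 12 13 14 15 16 17
dp  0  -  -  -  -  1  -  1  -  -  2  -  2  1  2  3  -  3
(- denotes ∞ / unreachable)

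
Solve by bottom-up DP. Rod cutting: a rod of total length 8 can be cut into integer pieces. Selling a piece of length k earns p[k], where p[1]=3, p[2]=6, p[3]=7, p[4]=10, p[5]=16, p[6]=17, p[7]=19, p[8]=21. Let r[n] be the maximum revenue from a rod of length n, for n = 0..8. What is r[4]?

12

   n    0    1    2    3    4    5    6    7    8
r[n]    0    3    6    9   12   16   19   22   25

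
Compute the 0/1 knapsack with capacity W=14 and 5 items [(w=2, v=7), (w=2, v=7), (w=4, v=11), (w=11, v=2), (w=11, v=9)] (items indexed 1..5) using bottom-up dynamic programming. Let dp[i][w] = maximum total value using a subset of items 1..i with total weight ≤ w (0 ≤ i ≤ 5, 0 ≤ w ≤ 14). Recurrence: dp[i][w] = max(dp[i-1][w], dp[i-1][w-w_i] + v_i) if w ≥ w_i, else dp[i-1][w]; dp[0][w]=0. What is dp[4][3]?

7

i\w   0   1   2   3   4   5   6   7   8   9  10  11  12  13  14
  0   0   0   0   0   0   0   0   0   0   0   0   0   0   0   0
  1   0   0   7   7   7   7   7   7   7   7   7   7   7   7   7
  2   0   0   7   7  14  14  14  14  14  14  14  14  14  14  14
  3   0   0   7   7  14  14  18  18  25  25  25  25  25  25  25
  4   0   0   7   7  14  14  18  18  25  25  25  25  25  25  25
  5   0   0   7   7  14  14  18  18  25  25  25  25  25  25  25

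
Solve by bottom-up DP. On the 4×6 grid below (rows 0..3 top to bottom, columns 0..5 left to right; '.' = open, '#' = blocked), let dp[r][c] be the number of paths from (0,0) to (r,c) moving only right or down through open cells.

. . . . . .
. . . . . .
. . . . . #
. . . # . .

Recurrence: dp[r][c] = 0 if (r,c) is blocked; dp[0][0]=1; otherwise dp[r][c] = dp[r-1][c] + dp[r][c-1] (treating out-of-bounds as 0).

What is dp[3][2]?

10

r\c   0   1   2   3   4   5
  0   1   1   1   1   1   1
  1   1   2   3   4   5   6
  2   1   3   6  10  15   0
  3   1   4  10   0  15  15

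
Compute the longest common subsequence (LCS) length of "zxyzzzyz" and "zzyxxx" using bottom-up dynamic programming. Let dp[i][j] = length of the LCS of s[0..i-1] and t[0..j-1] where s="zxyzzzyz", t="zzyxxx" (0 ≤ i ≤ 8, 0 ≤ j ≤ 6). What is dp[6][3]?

2

   ''  z  z  y  x  x  x
''  0  0  0  0  0  0  0
 z  0  1  1  1  1  1  1
 x  0  1  1  1  2  2  2
 y  0  1  1  2  2  2  2
 z  0  1  2  2  2  2  2
 z  0  1  2  2  2  2  2
 z  0  1  2  2  2  2  2
 y  0  1  2  3  3  3  3
 z  0  1  2  3  3  3  3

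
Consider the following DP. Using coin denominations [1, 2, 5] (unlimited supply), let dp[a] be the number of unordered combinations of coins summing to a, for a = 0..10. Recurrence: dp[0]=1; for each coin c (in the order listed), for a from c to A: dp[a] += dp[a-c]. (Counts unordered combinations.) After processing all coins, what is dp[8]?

after  coin     0     1     2     3     4     5     6     7     8     9    10
          1     1     1     1     1     1     1     1     1     1     1     1
          2     1     1     2     2     3     3     4     4     5     5     6
          5     1     1     2     2     3     4     5     6     7     8    10

7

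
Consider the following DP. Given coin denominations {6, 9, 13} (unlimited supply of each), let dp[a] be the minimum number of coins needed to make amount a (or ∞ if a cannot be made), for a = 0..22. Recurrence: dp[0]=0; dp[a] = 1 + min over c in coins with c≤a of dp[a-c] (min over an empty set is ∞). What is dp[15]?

2

 a  0  1  2  3  4  5  6  7  8  9 10 11 12 13 14 15 16 17 18 19 20 21 22
dp  0  -  -  -  -  -  1  -  -  1  -  -  2  1  -  2  -  -  2  2  -  3  2
(- denotes ∞ / unreachable)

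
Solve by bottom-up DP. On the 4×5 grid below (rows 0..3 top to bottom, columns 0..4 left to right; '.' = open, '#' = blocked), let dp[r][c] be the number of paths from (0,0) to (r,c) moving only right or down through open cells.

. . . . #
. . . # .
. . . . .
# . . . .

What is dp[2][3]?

6

r\c   0   1   2   3   4
  0   1   1   1   1   0
  1   1   2   3   0   0
  2   1   3   6   6   6
  3   0   3   9  15  21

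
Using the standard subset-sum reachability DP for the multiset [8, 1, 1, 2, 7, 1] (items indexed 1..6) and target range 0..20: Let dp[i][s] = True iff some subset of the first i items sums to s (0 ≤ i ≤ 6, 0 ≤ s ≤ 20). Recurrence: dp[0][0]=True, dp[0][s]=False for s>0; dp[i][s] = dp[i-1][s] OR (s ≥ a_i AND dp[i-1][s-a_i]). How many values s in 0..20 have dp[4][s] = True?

i\s   0   1   2   3   4   5   6   7   8   9  10  11  12  13  14  15  16  17  18  19  20
  0   T   F   F   F   F   F   F   F   F   F   F   F   F   F   F   F   F   F   F   F   F
  1   T   F   F   F   F   F   F   F   T   F   F   F   F   F   F   F   F   F   F   F   F
  2   T   T   F   F   F   F   F   F   T   T   F   F   F   F   F   F   F   F   F   F   F
  3   T   T   T   F   F   F   F   F   T   T   T   F   F   F   F   F   F   F   F   F   F
  4   T   T   T   T   T   F   F   F   T   T   T   T   T   F   F   F   F   F   F   F   F
  5   T   T   T   T   T   F   F   T   T   T   T   T   T   F   F   T   T   T   T   T   F
  6   T   T   T   T   T   T   F   T   T   T   T   T   T   T   F   T   T   T   T   T   T

10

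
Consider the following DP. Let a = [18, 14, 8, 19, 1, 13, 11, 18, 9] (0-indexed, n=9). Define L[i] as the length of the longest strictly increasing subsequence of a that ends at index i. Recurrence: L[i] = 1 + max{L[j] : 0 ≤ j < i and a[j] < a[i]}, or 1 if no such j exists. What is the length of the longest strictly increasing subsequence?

   i    0    1    2    3    4    5    6    7    8
a[i]   18   14    8   19    1   13   11   18    9
L[i]    1    1    1    2    1    2    2    3    2

3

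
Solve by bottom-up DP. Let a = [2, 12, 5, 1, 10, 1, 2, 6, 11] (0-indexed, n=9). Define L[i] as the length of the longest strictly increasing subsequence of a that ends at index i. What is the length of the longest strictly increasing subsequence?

4

   i    0    1    2    3    4    5    6    7    8
a[i]    2   12    5    1   10    1    2    6   11
L[i]    1    2    2    1    3    1    2    3    4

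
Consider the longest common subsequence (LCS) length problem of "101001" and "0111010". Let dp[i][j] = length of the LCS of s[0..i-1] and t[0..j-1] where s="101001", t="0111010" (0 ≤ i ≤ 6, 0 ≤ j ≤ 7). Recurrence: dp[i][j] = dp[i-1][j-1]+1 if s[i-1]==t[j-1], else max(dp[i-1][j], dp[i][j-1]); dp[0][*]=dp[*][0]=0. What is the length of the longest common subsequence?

   ''  0  1  1  1  0  1  0
''  0  0  0  0  0  0  0  0
 1  0  0  1  1  1  1  1  1
 0  0  1  1  1  1  2  2  2
 1  0  1  2  2  2  2  3  3
 0  0  1  2  2  2  3  3  4
 0  0  1  2  2  2  3  3  4
 1  0  1  2  3  3  3  4  4

4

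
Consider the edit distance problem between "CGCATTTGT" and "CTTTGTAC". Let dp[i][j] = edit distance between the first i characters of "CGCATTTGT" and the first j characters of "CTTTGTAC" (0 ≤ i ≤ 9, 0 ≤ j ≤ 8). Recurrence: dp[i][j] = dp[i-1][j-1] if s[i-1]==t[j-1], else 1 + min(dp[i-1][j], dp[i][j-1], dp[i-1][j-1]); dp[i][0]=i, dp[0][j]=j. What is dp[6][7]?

5

   ''  C  T  T  T  G  T  A  C
''  0  1  2  3  4  5  6  7  8
 C  1  0  1  2  3  4  5  6  7
 G  2  1  1  2  3  3  4  5  6
 C  3  2  2  2  3  4  4  5  5
 A  4  3  3  3  3  4  5  4  5
 T  5  4  3  3  3  4  4  5  5
 T  6  5  4  3  3  4  4  5  6
 T  7  6  5  4  3  4  4  5  6
 G  8  7  6  5  4  3  4  5  6
 T  9  8  7  6  5  4  3  4  5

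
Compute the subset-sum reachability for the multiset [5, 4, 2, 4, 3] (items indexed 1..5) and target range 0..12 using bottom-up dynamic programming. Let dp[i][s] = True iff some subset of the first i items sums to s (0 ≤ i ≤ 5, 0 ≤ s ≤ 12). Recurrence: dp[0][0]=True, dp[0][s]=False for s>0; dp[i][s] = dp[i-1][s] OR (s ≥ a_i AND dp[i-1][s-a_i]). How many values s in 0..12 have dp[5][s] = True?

12

i\s   0   1   2   3   4   5   6   7   8   9  10  11  12
  0   T   F   F   F   F   F   F   F   F   F   F   F   F
  1   T   F   F   F   F   T   F   F   F   F   F   F   F
  2   T   F   F   F   T   T   F   F   F   T   F   F   F
  3   T   F   T   F   T   T   T   T   F   T   F   T   F
  4   T   F   T   F   T   T   T   T   T   T   T   T   F
  5   T   F   T   T   T   T   T   T   T   T   T   T   T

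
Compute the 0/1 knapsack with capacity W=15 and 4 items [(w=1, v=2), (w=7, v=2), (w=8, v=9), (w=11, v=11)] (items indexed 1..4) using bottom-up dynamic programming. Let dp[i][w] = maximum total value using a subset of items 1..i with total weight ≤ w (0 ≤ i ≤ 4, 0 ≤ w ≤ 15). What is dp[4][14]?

i\w   0   1   2   3   4   5   6   7   8   9  10  11  12  13  14  15
  0   0   0   0   0   0   0   0   0   0   0   0   0   0   0   0   0
  1   0   2   2   2   2   2   2   2   2   2   2   2   2   2   2   2
  2   0   2   2   2   2   2   2   2   4   4   4   4   4   4   4   4
  3   0   2   2   2   2   2   2   2   9  11  11  11  11  11  11  11
  4   0   2   2   2   2   2   2   2   9  11  11  11  13  13  13  13

13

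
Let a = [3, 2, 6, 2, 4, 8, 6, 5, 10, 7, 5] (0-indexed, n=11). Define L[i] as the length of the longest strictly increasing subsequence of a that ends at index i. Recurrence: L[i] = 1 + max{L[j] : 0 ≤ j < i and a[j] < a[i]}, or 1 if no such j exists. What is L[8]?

4

   i    0    1    2    3    4    5    6    7    8    9   10
a[i]    3    2    6    2    4    8    6    5   10    7    5
L[i]    1    1    2    1    2    3    3    3    4    4    3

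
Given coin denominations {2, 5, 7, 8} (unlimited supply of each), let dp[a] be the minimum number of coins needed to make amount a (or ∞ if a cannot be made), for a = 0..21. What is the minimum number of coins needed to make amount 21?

 a  0  1  2  3  4  5  6  7  8  9 10 11 12 13 14 15 16 17 18 19 20 21
dp  0  -  1  -  2  1  3  1  1  2  2  3  2  2  2  2  2  3  3  3  3  3
(- denotes ∞ / unreachable)

3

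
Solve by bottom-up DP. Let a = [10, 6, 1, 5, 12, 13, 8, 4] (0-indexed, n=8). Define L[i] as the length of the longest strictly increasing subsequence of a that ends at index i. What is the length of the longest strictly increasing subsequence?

   i    0    1    2    3    4    5    6    7
a[i]   10    6    1    5   12   13    8    4
L[i]    1    1    1    2    3    4    3    2

4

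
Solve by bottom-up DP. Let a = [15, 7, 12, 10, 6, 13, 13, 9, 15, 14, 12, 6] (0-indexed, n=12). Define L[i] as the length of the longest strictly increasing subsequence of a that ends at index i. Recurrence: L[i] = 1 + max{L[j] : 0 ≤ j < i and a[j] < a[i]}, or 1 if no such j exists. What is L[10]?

3

   i    0    1    2    3    4    5    6    7    8    9   10   11
a[i]   15    7   12   10    6   13   13    9   15   14   12    6
L[i]    1    1    2    2    1    3    3    2    4    4    3    1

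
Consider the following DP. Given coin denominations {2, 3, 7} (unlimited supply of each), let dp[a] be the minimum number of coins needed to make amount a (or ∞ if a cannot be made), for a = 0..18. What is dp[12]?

3

 a  0  1  2  3  4  5  6  7  8  9 10 11 12 13 14 15 16 17 18
dp  0  -  1  1  2  2  2  1  3  2  2  3  3  3  2  4  3  3  4
(- denotes ∞ / unreachable)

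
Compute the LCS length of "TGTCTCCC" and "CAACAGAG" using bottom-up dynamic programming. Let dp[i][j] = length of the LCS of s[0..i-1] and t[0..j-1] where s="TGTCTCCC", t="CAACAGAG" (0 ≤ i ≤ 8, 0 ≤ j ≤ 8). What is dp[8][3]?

   ''  C  A  A  C  A  G  A  G
''  0  0  0  0  0  0  0  0  0
 T  0  0  0  0  0  0  0  0  0
 G  0  0  0  0  0  0  1  1  1
 T  0  0  0  0  0  0  1  1  1
 C  0  1  1  1  1  1  1  1  1
 T  0  1  1  1  1  1  1  1  1
 C  0  1  1  1  2  2  2  2  2
 C  0  1  1  1  2  2  2  2  2
 C  0  1  1  1  2  2  2  2  2

1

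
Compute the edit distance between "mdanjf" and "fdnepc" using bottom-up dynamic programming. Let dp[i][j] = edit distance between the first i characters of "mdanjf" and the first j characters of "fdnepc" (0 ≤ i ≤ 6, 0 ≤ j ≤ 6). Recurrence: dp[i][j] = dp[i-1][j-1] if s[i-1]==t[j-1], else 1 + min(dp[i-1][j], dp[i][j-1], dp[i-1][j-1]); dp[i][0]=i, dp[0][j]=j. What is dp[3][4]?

   ''  f  d  n  e  p  c
''  0  1  2  3  4  5  6
 m  1  1  2  3  4  5  6
 d  2  2  1  2  3  4  5
 a  3  3  2  2  3  4  5
 n  4  4  3  2  3  4  5
 j  5  5  4  3  3  4  5
 f  6  5  5  4  4  4  5

3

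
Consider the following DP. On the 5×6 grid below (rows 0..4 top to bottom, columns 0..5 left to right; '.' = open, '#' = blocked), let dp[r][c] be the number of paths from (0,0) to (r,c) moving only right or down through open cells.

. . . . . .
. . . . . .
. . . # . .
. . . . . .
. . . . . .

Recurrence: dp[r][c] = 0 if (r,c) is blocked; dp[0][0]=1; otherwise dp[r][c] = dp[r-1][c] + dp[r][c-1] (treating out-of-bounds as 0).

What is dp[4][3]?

r\c   0   1   2   3   4   5
  0   1   1   1   1   1   1
  1   1   2   3   4   5   6
  2   1   3   6   0   5  11
  3   1   4  10  10  15  26
  4   1   5  15  25  40  66

25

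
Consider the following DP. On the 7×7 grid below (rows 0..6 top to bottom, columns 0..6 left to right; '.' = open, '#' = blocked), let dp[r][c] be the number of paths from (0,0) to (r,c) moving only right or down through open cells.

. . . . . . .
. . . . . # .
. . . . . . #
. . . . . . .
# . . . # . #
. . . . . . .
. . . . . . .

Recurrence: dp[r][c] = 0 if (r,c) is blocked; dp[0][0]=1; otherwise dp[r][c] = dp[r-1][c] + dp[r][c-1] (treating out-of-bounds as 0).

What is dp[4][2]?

r\c   0   1   2   3   4   5   6
  0   1   1   1   1   1   1   1
  1   1   2   3   4   5   0   1
  2   1   3   6  10  15  15   0
  3   1   4  10  20  35  50  50
  4   0   4  14  34   0  50   0
  5   0   4  18  52  52 102 102
  6   0   4  22  74 126 228 330

14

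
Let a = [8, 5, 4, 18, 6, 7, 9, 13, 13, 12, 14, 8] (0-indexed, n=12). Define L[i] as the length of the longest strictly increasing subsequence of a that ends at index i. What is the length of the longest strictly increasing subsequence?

6

   i    0    1    2    3    4    5    6    7    8    9   10   11
a[i]    8    5    4   18    6    7    9   13   13   12   14    8
L[i]    1    1    1    2    2    3    4    5    5    5    6    4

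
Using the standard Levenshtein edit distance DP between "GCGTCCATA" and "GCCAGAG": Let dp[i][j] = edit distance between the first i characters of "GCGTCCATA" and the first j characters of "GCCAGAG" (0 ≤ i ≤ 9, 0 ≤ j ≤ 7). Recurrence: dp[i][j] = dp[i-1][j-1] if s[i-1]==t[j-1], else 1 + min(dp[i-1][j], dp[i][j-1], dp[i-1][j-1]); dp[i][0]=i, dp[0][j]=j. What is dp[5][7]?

4

   ''  G  C  C  A  G  A  G
''  0  1  2  3  4  5  6  7
 G  1  0  1  2  3  4  5  6
 C  2  1  0  1  2  3  4  5
 G  3  2  1  1  2  2  3  4
 T  4  3  2  2  2  3  3  4
 C  5  4  3  2  3  3  4  4
 C  6  5  4  3  3  4  4  5
 A  7  6  5  4  3  4  4  5
 T  8  7  6  5  4  4  5  5
 A  9  8  7  6  5  5  4  5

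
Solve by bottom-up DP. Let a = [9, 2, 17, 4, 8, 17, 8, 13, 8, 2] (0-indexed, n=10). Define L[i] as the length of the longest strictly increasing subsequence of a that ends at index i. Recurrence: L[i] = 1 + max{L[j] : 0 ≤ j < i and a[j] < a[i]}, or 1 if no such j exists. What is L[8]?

3

   i    0    1    2    3    4    5    6    7    8    9
a[i]    9    2   17    4    8   17    8   13    8    2
L[i]    1    1    2    2    3    4    3    4    3    1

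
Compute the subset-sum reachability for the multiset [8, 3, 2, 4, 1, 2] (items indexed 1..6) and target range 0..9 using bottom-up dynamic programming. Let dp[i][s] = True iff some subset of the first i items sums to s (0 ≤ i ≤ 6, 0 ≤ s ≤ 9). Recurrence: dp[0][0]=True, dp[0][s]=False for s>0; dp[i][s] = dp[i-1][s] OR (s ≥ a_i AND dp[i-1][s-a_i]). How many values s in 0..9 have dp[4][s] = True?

i\s   0   1   2   3   4   5   6   7   8   9
  0   T   F   F   F   F   F   F   F   F   F
  1   T   F   F   F   F   F   F   F   T   F
  2   T   F   F   T   F   F   F   F   T   F
  3   T   F   T   T   F   T   F   F   T   F
  4   T   F   T   T   T   T   T   T   T   T
  5   T   T   T   T   T   T   T   T   T   T
  6   T   T   T   T   T   T   T   T   T   T

9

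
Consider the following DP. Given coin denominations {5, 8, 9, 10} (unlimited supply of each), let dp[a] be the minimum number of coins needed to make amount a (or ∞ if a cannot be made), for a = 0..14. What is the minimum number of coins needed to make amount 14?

2

 a  0  1  2  3  4  5  6  7  8  9 10 11 12 13 14
dp  0  -  -  -  -  1  -  -  1  1  1  -  -  2  2
(- denotes ∞ / unreachable)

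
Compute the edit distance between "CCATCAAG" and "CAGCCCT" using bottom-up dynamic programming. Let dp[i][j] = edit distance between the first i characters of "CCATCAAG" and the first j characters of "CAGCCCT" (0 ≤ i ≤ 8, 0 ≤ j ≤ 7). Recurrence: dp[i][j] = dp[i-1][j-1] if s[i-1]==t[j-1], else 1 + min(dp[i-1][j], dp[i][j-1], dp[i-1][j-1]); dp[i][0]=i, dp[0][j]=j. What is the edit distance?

5

   ''  C  A  G  C  C  C  T
''  0  1  2  3  4  5  6  7
 C  1  0  1  2  3  4  5  6
 C  2  1  1  2  2  3  4  5
 A  3  2  1  2  3  3  4  5
 T  4  3  2  2  3  4  4  4
 C  5  4  3  3  2  3  4  5
 A  6  5  4  4  3  3  4  5
 A  7  6  5  5  4  4  4  5
 G  8  7  6  5  5  5  5  5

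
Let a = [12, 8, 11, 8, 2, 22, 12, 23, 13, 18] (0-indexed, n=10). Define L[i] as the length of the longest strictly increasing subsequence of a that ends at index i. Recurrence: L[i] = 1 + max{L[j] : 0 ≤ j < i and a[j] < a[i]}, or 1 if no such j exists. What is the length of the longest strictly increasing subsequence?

   i    0    1    2    3    4    5    6    7    8    9
a[i]   12    8   11    8    2   22   12   23   13   18
L[i]    1    1    2    1    1    3    3    4    4    5

5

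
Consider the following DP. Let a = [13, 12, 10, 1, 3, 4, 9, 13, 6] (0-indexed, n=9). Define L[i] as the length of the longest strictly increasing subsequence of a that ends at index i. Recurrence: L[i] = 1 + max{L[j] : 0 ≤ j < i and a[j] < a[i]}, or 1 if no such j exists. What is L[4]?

   i    0    1    2    3    4    5    6    7    8
a[i]   13   12   10    1    3    4    9   13    6
L[i]    1    1    1    1    2    3    4    5    4

2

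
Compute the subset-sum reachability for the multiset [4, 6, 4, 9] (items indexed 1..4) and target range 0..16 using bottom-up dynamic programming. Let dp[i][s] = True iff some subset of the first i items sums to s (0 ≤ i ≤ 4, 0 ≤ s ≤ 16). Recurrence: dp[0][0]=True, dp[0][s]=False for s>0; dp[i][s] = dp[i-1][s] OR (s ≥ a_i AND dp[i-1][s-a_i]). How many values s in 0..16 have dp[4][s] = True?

i\s   0   1   2   3   4   5   6   7   8   9  10  11  12  13  14  15  16
  0   T   F   F   F   F   F   F   F   F   F   F   F   F   F   F   F   F
  1   T   F   F   F   T   F   F   F   F   F   F   F   F   F   F   F   F
  2   T   F   F   F   T   F   T   F   F   F   T   F   F   F   F   F   F
  3   T   F   F   F   T   F   T   F   T   F   T   F   F   F   T   F   F
  4   T   F   F   F   T   F   T   F   T   T   T   F   F   T   T   T   F

9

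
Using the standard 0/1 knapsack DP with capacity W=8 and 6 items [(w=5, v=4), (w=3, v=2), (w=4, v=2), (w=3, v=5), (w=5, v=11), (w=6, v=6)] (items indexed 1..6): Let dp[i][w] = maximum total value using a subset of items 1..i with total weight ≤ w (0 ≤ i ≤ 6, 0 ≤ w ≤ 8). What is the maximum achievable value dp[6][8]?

i\w   0   1   2   3   4   5   6   7   8
  0   0   0   0   0   0   0   0   0   0
  1   0   0   0   0   0   4   4   4   4
  2   0   0   0   2   2   4   4   4   6
  3   0   0   0   2   2   4   4   4   6
  4   0   0   0   5   5   5   7   7   9
  5   0   0   0   5   5  11  11  11  16
  6   0   0   0   5   5  11  11  11  16

16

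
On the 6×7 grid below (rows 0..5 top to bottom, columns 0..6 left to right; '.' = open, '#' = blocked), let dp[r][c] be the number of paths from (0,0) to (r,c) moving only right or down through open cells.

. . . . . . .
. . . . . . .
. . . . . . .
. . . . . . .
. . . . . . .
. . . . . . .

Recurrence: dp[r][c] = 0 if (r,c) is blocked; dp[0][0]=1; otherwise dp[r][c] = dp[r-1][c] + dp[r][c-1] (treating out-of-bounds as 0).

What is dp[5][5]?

252

r\c   0   1   2   3   4   5   6
  0   1   1   1   1   1   1   1
  1   1   2   3   4   5   6   7
  2   1   3   6  10  15  21  28
  3   1   4  10  20  35  56  84
  4   1   5  15  35  70 126 210
  5   1   6  21  56 126 252 462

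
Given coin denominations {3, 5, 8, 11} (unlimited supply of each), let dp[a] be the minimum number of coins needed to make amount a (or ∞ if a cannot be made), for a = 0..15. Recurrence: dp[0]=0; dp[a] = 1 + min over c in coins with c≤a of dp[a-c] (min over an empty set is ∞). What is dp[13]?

 a  0  1  2  3  4  5  6  7  8  9 10 11 12 13 14 15
dp  0  -  -  1  -  1  2  -  1  3  2  1  4  2  2  3
(- denotes ∞ / unreachable)

2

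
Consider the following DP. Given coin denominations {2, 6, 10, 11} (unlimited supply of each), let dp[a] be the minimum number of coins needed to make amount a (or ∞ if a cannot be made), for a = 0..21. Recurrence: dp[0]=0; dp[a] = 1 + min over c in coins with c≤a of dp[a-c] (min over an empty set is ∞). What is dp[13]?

2

 a  0  1  2  3  4  5  6  7  8  9 10 11 12 13 14 15 16 17 18 19 20 21
dp  0  -  1  -  2  -  1  -  2  -  1  1  2  2  3  3  2  2  3  3  2  2
(- denotes ∞ / unreachable)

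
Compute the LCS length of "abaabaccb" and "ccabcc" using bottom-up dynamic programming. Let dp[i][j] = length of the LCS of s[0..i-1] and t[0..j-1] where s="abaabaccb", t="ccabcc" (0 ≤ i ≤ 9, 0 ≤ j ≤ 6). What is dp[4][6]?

   ''  c  c  a  b  c  c
''  0  0  0  0  0  0  0
 a  0  0  0  1  1  1  1
 b  0  0  0  1  2  2  2
 a  0  0  0  1  2  2  2
 a  0  0  0  1  2  2  2
 b  0  0  0  1  2  2  2
 a  0  0  0  1  2  2  2
 c  0  1  1  1  2  3  3
 c  0  1  2  2  2  3  4
 b  0  1  2  2  3  3  4

2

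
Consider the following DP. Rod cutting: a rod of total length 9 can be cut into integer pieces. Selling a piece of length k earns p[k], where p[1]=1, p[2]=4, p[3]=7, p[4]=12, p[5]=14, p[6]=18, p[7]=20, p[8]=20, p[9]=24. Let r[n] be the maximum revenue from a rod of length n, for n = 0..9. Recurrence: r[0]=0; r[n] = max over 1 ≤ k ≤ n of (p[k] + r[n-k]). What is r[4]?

   n    0    1    2    3    4    5    6    7    8    9
r[n]    0    1    4    7   12   14   18   20   24   26

12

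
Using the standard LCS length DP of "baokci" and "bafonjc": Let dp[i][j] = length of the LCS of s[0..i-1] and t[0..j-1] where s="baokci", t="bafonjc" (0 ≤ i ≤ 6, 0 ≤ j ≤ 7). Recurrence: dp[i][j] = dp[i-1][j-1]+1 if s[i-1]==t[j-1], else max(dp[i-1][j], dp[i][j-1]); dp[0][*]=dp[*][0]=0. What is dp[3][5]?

3

   ''  b  a  f  o  n  j  c
''  0  0  0  0  0  0  0  0
 b  0  1  1  1  1  1  1  1
 a  0  1  2  2  2  2  2  2
 o  0  1  2  2  3  3  3  3
 k  0  1  2  2  3  3  3  3
 c  0  1  2  2  3  3  3  4
 i  0  1  2  2  3  3  3  4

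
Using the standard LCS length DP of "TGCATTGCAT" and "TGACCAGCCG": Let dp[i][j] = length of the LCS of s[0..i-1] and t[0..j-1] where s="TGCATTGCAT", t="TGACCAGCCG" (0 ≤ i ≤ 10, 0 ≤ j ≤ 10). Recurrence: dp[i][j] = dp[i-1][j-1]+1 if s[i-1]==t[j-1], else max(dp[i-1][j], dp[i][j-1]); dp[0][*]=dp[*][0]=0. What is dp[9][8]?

   ''  T  G  A  C  C  A  G  C  C  G
''  0  0  0  0  0  0  0  0  0  0  0
 T  0  1  1  1  1  1  1  1  1  1  1
 G  0  1  2  2  2  2  2  2  2  2  2
 C  0  1  2  2  3  3  3  3  3  3  3
 A  0  1  2  3  3  3  4  4  4  4  4
 T  0  1  2  3  3  3  4  4  4  4  4
 T  0  1  2  3  3  3  4  4  4  4  4
 G  0  1  2  3  3  3  4  5  5  5  5
 C  0  1  2  3  4  4  4  5  6  6  6
 A  0  1  2  3  4  4  5  5  6  6  6
 T  0  1  2  3  4  4  5  5  6  6  6

6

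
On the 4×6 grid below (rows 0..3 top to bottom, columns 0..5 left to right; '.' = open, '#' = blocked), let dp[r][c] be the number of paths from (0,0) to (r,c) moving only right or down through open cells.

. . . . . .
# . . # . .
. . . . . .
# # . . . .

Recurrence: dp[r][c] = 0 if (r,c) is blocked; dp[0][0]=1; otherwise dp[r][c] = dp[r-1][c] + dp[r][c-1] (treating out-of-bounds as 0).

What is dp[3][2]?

r\c   0   1   2   3   4   5
  0   1   1   1   1   1   1
  1   0   1   2   0   1   2
  2   0   1   3   3   4   6
  3   0   0   3   6  10  16

3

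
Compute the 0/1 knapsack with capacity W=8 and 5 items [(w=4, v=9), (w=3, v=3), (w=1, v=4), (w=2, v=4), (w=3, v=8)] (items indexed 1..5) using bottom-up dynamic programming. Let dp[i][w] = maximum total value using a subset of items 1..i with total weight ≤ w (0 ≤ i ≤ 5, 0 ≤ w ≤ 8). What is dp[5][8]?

i\w   0   1   2   3   4   5   6   7   8
  0   0   0   0   0   0   0   0   0   0
  1   0   0   0   0   9   9   9   9   9
  2   0   0   0   3   9   9   9  12  12
  3   0   4   4   4   9  13  13  13  16
  4   0   4   4   8   9  13  13  17  17
  5   0   4   4   8  12  13  16  17  21

21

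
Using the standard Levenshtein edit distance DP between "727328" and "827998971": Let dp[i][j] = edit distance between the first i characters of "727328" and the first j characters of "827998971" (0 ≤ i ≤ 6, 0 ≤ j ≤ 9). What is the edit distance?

   ''  8  2  7  9  9  8  9  7  1
''  0  1  2  3  4  5  6  7  8  9
 7  1  1  2  2  3  4  5  6  7  8
 2  2  2  1  2  3  4  5  6  7  8
 7  3  3  2  1  2  3  4  5  6  7
 3  4  4  3  2  2  3  4  5  6  7
 2  5  5  4  3  3  3  4  5  6  7
 8  6  5  5  4  4  4  3  4  5  6

6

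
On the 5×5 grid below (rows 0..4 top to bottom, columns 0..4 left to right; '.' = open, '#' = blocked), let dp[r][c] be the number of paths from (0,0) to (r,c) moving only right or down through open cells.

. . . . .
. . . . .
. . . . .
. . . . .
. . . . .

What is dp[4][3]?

35

r\c   0   1   2   3   4
  0   1   1   1   1   1
  1   1   2   3   4   5
  2   1   3   6  10  15
  3   1   4  10  20  35
  4   1   5  15  35  70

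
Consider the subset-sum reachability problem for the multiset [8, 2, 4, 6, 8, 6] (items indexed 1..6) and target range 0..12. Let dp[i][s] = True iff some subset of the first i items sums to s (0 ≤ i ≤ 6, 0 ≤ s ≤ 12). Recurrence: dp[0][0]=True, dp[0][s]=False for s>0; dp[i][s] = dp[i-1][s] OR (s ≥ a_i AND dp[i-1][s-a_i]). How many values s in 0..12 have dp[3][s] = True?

i\s   0   1   2   3   4   5   6   7   8   9  10  11  12
  0   T   F   F   F   F   F   F   F   F   F   F   F   F
  1   T   F   F   F   F   F   F   F   T   F   F   F   F
  2   T   F   T   F   F   F   F   F   T   F   T   F   F
  3   T   F   T   F   T   F   T   F   T   F   T   F   T
  4   T   F   T   F   T   F   T   F   T   F   T   F   T
  5   T   F   T   F   T   F   T   F   T   F   T   F   T
  6   T   F   T   F   T   F   T   F   T   F   T   F   T

7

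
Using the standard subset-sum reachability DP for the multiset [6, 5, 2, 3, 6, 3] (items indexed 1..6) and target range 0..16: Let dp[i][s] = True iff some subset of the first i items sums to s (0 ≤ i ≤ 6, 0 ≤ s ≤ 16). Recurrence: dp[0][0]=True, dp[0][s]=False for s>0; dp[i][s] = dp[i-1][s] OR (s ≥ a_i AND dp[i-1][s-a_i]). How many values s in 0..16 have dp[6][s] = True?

15

i\s   0   1   2   3   4   5   6   7   8   9  10  11  12  13  14  15  16
  0   T   F   F   F   F   F   F   F   F   F   F   F   F   F   F   F   F
  1   T   F   F   F   F   F   T   F   F   F   F   F   F   F   F   F   F
  2   T   F   F   F   F   T   T   F   F   F   F   T   F   F   F   F   F
  3   T   F   T   F   F   T   T   T   T   F   F   T   F   T   F   F   F
  4   T   F   T   T   F   T   T   T   T   T   T   T   F   T   T   F   T
  5   T   F   T   T   F   T   T   T   T   T   T   T   T   T   T   T   T
  6   T   F   T   T   F   T   T   T   T   T   T   T   T   T   T   T   T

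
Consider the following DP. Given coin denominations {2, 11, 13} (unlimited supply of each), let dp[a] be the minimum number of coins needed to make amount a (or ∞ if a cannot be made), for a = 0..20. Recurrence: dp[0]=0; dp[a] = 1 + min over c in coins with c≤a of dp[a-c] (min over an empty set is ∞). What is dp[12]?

 a  0  1  2  3  4  5  6  7  8  9 10 11 12 13 14 15 16 17 18 19 20
dp  0  -  1  -  2  -  3  -  4  -  5  1  6  1  7  2  8  3  9  4 10
(- denotes ∞ / unreachable)

6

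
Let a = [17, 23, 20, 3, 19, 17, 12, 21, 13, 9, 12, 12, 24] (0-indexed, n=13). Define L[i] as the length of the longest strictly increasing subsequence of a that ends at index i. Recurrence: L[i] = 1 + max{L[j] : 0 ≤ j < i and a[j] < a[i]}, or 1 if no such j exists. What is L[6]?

2

   i    0    1    2    3    4    5    6    7    8    9   10   11   12
a[i]   17   23   20    3   19   17   12   21   13    9   12   12   24
L[i]    1    2    2    1    2    2    2    3    3    2    3    3    4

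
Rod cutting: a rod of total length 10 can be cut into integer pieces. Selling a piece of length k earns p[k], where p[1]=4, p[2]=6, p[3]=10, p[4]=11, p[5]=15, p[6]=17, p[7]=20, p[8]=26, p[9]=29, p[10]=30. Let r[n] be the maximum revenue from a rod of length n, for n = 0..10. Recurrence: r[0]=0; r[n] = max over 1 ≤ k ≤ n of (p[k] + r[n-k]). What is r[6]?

24

   n    0    1    2    3    4    5    6    7    8    9   10
r[n]    0    4    8   12   16   20   24   28   32   36   40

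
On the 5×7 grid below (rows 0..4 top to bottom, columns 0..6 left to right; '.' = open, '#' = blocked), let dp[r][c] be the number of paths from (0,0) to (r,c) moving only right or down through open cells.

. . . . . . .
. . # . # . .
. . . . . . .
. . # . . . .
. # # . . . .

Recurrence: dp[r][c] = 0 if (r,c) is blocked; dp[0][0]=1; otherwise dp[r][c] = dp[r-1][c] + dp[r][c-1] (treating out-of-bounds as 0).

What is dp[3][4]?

8

r\c   0   1   2   3   4   5   6
  0   1   1   1   1   1   1   1
  1   1   2   0   1   0   1   2
  2   1   3   3   4   4   5   7
  3   1   4   0   4   8  13  20
  4   1   0   0   4  12  25  45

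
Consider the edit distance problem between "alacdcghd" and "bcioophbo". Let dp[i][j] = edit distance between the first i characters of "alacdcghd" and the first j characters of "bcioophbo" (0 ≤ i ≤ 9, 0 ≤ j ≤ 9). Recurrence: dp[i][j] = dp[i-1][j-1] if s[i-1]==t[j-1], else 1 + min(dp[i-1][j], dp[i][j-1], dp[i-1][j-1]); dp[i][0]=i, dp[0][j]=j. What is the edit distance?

   ''  b  c  i  o  o  p  h  b  o
''  0  1  2  3  4  5  6  7  8  9
 a  1  1  2  3  4  5  6  7  8  9
 l  2  2  2  3  4  5  6  7  8  9
 a  3  3  3  3  4  5  6  7  8  9
 c  4  4  3  4  4  5  6  7  8  9
 d  5  5  4  4  5  5  6  7  8  9
 c  6  6  5  5  5  6  6  7  8  9
 g  7  7  6  6  6  6  7  7  8  9
 h  8  8  7  7  7  7  7  7  8  9
 d  9  9  8  8  8  8  8  8  8  9

9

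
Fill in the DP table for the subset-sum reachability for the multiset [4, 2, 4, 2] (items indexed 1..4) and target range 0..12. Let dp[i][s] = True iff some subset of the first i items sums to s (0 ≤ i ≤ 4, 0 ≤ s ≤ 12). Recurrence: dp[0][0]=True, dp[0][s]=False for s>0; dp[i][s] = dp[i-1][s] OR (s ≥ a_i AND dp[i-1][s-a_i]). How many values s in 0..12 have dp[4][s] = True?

i\s   0   1   2   3   4   5   6   7   8   9  10  11  12
  0   T   F   F   F   F   F   F   F   F   F   F   F   F
  1   T   F   F   F   T   F   F   F   F   F   F   F   F
  2   T   F   T   F   T   F   T   F   F   F   F   F   F
  3   T   F   T   F   T   F   T   F   T   F   T   F   F
  4   T   F   T   F   T   F   T   F   T   F   T   F   T

7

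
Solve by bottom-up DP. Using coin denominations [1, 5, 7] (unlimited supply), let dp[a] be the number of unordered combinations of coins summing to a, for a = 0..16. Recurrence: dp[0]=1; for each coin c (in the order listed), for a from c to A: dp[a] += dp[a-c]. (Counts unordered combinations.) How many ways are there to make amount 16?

after  coin     0     1     2     3     4     5     6     7     8     9    10    11    12    13    14    15    16
          1     1     1     1     1     1     1     1     1     1     1     1     1     1     1     1     1     1
          5     1     1     1     1     1     2     2     2     2     2     3     3     3     3     3     4     4
          7     1     1     1     1     1     2     2     3     3     3     4     4     5     5     6     7     7

7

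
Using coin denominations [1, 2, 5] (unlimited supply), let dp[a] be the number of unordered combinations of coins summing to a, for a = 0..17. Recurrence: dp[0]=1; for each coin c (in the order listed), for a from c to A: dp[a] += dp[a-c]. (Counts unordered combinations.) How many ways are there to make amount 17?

after  coin     0     1     2     3     4     5     6     7     8     9    10    11    12    13    14    15    16    17
          1     1     1     1     1     1     1     1     1     1     1     1     1     1     1     1     1     1     1
          2     1     1     2     2     3     3     4     4     5     5     6     6     7     7     8     8     9     9
          5     1     1     2     2     3     4     5     6     7     8    10    11    13    14    16    18    20    22

22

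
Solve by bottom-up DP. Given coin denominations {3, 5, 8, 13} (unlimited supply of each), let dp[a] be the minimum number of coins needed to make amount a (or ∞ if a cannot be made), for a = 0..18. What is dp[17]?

4

 a  0  1  2  3  4  5  6  7  8  9 10 11 12 13 14 15 16 17 18
dp  0  -  -  1  -  1  2  -  1  3  2  2  4  1  3  3  2  4  2
(- denotes ∞ / unreachable)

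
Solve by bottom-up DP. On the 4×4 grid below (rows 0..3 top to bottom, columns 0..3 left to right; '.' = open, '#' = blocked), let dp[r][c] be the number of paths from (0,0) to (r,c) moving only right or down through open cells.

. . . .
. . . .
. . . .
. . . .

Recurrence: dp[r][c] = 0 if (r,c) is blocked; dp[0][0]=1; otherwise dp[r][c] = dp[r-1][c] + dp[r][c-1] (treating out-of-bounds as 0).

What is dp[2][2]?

6

r\c   0   1   2   3
  0   1   1   1   1
  1   1   2   3   4
  2   1   3   6  10
  3   1   4  10  20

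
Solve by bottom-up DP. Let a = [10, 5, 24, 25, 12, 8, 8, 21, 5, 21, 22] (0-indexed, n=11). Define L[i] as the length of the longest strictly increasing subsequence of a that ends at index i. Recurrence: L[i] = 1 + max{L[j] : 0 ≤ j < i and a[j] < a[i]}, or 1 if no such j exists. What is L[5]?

2

   i    0    1    2    3    4    5    6    7    8    9   10
a[i]   10    5   24   25   12    8    8   21    5   21   22
L[i]    1    1    2    3    2    2    2    3    1    3    4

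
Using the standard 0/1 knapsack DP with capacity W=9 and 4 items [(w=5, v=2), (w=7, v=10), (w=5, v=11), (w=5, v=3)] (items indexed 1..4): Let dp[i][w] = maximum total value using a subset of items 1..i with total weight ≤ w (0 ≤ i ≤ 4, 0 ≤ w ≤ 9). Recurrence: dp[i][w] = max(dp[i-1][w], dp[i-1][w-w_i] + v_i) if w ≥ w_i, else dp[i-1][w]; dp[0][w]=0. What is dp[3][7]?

i\w   0   1   2   3   4   5   6   7   8   9
  0   0   0   0   0   0   0   0   0   0   0
  1   0   0   0   0   0   2   2   2   2   2
  2   0   0   0   0   0   2   2  10  10  10
  3   0   0   0   0   0  11  11  11  11  11
  4   0   0   0   0   0  11  11  11  11  11

11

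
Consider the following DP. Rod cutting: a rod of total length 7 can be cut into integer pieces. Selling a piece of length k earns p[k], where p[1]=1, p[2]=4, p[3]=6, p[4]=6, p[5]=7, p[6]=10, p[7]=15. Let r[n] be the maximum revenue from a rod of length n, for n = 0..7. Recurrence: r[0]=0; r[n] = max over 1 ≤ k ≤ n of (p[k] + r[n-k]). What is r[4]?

8

   n    0    1    2    3    4    5    6    7
r[n]    0    1    4    6    8   10   12   15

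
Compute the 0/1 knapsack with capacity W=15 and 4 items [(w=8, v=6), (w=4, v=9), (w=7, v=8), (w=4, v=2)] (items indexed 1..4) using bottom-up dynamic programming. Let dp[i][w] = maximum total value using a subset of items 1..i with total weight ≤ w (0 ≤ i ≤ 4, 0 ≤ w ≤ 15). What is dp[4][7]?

i\w   0   1   2   3   4   5   6   7   8   9  10  11  12  13  14  15
  0   0   0   0   0   0   0   0   0   0   0   0   0   0   0   0   0
  1   0   0   0   0   0   0   0   0   6   6   6   6   6   6   6   6
  2   0   0   0   0   9   9   9   9   9   9   9   9  15  15  15  15
  3   0   0   0   0   9   9   9   9   9   9   9  17  17  17  17  17
  4   0   0   0   0   9   9   9   9  11  11  11  17  17  17  17  19

9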